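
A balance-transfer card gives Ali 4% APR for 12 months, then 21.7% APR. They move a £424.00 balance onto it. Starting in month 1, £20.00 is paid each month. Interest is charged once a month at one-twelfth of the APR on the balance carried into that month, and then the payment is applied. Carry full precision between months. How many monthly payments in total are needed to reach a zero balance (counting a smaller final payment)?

23 payments

Promo months 1–12 at r₀ = 4%/12 = 0.00333333; months 13+ at r₁ = 21.7%/12 = 0.0180833.
After month 12: iterate B ← B·(1+r₀) − £20.00 for 12 months → £196.83.
Then at r₁ with £20.00/mo: n₂ = −ln(1 − r₁·B/P)/ln(1+r₁) ≈ 10.93 → 11 more payments.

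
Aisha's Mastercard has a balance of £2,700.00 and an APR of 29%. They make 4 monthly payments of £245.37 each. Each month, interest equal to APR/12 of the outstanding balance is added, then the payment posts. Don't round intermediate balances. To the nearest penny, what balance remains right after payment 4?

Monthly rate r = 29%/12 = 2.41667% = 0.0241667.
Each month: B ← B·(1+r) − £245.37.
Month 1: interest £65.25; balance after payment £2,519.88.
Month 2: interest £60.90; balance after payment £2,335.41.
Month 3: interest £56.44; balance after payment £2,146.48.
Month 4: interest £51.87; balance after payment £1,952.98.

£1,952.98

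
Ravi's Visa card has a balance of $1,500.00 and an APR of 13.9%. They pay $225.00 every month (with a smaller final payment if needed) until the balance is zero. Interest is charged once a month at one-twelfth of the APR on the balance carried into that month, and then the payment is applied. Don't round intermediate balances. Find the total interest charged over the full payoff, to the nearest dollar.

$70

Monthly rate r = 13.9%/12 = 1.15833% = 0.0115833.
Payoff takes n = ⌈−ln(1 − rB₀/P)/ln(1+r)⌉ = ⌈6.978⌉ = 7 payments; the last is $220.13.
Total paid = 6·$225.00 + $220.13 = $1,570.13.
Total interest = total paid − principal = $1,570.13 − $1,500.00 = $70.13.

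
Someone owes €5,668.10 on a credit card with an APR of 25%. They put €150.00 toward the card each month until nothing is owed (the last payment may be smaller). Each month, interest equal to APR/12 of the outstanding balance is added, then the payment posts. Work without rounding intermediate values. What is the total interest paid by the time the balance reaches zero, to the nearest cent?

Monthly rate r = 25%/12 = 2.08333% = 0.0208333.
Payoff takes n = ⌈−ln(1 − rB₀/P)/ln(1+r)⌉ = ⌈75.055⌉ = 76 payments; the last is €8.27.
Total paid = 75·€150.00 + €8.27 = €11,258.27.
Total interest = total paid − principal = €11,258.27 − €5,668.10 = €5,590.17.

€5,590.17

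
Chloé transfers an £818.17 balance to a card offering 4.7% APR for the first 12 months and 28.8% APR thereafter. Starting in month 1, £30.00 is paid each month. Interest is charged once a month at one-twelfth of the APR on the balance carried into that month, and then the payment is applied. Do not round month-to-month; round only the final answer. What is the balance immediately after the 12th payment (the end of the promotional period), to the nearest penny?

Promo months 1–12 at r₀ = 4.7%/12 = 0.00391667; months 13+ at r₁ = 28.8%/12 = 0.024.
After month 12: iterate B ← B·(1+r₀) − £30.00 for 12 months → £489.61.

£489.61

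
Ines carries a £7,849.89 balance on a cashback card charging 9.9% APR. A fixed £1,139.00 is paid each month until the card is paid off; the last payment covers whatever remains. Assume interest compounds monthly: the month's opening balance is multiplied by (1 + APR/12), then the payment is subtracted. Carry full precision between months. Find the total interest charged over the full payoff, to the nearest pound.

£266

Monthly rate r = 9.9%/12 = 0.825% = 0.00825.
Payoff takes n = ⌈−ln(1 − rB₀/P)/ln(1+r)⌉ = ⌈7.125⌉ = 8 payments; the last is £142.70.
Total paid = 7·£1,139.00 + £142.70 = £8,115.70.
Total interest = total paid − principal = £8,115.70 − £7,849.89 = £265.81.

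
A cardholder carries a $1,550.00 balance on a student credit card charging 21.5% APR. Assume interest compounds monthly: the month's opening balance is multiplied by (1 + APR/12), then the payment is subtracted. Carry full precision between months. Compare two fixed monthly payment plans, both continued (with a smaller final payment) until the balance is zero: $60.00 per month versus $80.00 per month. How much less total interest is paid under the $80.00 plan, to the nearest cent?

Monthly rate r = 21.5%/12 = 1.79167% = 0.0179167.
At $60.00/mo: n = ⌈−ln(1 − rB₀/P)/ln(1+r)⌉ = 35 payments (last $59.80); total interest = total paid − $1,550.00 = $549.80.
At $80.00/mo: 25 payments (last $0.87); total interest $370.87.
Interest saved = $549.80 − $370.87 = $178.93.

$178.93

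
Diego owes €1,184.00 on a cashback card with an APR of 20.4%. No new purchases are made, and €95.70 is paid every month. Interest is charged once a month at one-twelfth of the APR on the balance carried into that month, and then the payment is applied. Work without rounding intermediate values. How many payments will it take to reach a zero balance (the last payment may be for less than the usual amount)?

Monthly rate r = 20.4%/12 = 1.7% = 0.017.
Recurrence: B ← B·(1+r) − €95.70.
Month 1: interest €20.13; balance after payment €1,108.43.
Month 2: interest €18.84; balance after payment €1,031.57.
Closed form: n = −ln(1 − rB₀/P)/ln(1+r) = −ln(0.78968)/ln(1.017) ≈ 14.008, so the balance reaches zero during payment 15.

15 payments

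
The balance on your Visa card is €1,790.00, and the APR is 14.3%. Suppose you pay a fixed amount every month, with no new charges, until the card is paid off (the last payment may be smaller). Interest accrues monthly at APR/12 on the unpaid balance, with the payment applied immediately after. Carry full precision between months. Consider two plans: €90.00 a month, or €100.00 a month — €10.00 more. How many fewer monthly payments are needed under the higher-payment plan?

2 fewer payments

Monthly rate r = 14.3%/12 = 1.19167% = 0.0119167.
At €90.00/mo: n = ⌈−ln(1 − rB₀/P)/ln(1+r)⌉ = 23 payments (last €75.23); total interest = total paid − €1,790.00 = €265.23.
At €100.00/mo: 21 payments (last €25.39); total interest €235.39.
Payments saved = 23 − 21 = 2.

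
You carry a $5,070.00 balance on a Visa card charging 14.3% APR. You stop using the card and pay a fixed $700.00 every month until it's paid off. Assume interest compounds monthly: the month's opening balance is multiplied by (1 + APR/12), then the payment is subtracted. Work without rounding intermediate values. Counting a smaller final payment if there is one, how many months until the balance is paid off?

Monthly rate r = 14.3%/12 = 1.19167% = 0.0119167.
Recurrence: B ← B·(1+r) − $700.00.
Month 1: interest $60.42; balance after payment $4,430.42.
Month 2: interest $52.80; balance after payment $3,783.21.
Closed form: n = −ln(1 − rB₀/P)/ln(1+r) = −ln(0.91369)/ln(1.01192) ≈ 7.620, so the balance reaches zero during payment 8.

8 months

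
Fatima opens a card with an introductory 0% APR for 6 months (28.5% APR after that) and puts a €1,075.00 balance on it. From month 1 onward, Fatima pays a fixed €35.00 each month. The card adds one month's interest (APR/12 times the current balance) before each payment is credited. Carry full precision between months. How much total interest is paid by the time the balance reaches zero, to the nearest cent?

€453.57

Promo months 1–6 at r₀ = 0%/12 = 0; months 7+ at r₁ = 28.5%/12 = 0.02375.
After month 6 (no interest yet): B = €1,075.00 − 6·€35.00 = €865.00.
Then at r₁ with €35.00/mo: n₂ = −ln(1 − r₁·B/P)/ln(1+r₁) ≈ 37.67 → 38 more payments.
Total paid = 43·€35.00 + €23.57 = €1,528.57; interest = €1,528.57 − €1,075.00 = €453.57.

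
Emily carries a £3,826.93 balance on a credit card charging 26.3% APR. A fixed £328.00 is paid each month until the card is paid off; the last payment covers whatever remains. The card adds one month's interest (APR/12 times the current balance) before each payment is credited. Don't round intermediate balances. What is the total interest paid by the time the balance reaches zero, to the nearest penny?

Monthly rate r = 26.3%/12 = 2.19167% = 0.0219167.
Payoff takes n = ⌈−ln(1 − rB₀/P)/ln(1+r)⌉ = ⌈13.622⌉ = 14 payments; the last is £204.90.
Total paid = 13·£328.00 + £204.90 = £4,468.90.
Total interest = total paid − principal = £4,468.90 − £3,826.93 = £641.97.

£641.97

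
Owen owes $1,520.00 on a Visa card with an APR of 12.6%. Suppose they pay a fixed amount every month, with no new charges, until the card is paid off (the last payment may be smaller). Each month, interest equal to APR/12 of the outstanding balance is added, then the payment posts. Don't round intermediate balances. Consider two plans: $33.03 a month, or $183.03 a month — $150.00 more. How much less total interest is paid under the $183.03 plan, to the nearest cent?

$488.46

Monthly rate r = 12.6%/12 = 1.05% = 0.0105.
At $33.03/mo: n = ⌈−ln(1 − rB₀/P)/ln(1+r)⌉ = 64 payments (last $6.49); total interest = total paid − $1,520.00 = $567.38.
At $183.03/mo: 9 payments (last $134.68); total interest $78.92.
Interest saved = $567.38 − $78.92 = $488.46.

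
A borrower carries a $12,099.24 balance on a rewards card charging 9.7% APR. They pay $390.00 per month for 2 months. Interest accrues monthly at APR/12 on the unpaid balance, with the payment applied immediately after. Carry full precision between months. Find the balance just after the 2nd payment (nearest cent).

Monthly rate r = 9.7%/12 = 0.808333% = 0.00808333.
Each month: B ← B·(1+r) − $390.00.
Month 1: interest $97.80; balance after payment $11,807.04.
Month 2: interest $95.44; balance after payment $11,512.48.

$11,512.48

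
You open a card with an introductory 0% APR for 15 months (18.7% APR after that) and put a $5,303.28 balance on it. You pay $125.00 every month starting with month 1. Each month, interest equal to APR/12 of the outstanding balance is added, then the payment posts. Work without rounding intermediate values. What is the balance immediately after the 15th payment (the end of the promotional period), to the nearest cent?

Promo months 1–15 at r₀ = 0%/12 = 0; months 16+ at r₁ = 18.7%/12 = 0.0155833.
After month 15 (no interest yet): B = $5,303.28 − 15·$125.00 = $3,428.28.

$3,428.28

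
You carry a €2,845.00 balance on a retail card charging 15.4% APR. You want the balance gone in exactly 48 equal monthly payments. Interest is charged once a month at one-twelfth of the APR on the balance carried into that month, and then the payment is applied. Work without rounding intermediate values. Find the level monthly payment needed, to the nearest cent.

Monthly rate r = 15.4%/12 = 1.28333% = 0.0128333.
Level-payment amortization: P = B₀·r / (1 − (1+r)^(−n)) = 2845.00·0.0128333 / (1 − 1.01283^(−48)).
Denominator 1 − (1+r)^(−48) = 0.457778575.
P = 36.5108 / 0.457778575 ≈ 79.76.

€79.76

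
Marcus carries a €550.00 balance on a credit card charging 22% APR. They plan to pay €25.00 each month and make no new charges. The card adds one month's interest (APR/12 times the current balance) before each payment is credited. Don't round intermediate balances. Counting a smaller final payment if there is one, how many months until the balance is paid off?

29 payments

Monthly rate r = 22%/12 = 1.83333% = 0.0183333.
Recurrence: B ← B·(1+r) − €25.00.
Month 1: interest €10.08; balance after payment €535.08.
Month 2: interest €9.81; balance after payment €519.89.
Closed form: n = −ln(1 − rB₀/P)/ln(1+r) = −ln(0.59667)/ln(1.01833) ≈ 28.425, so the balance reaches zero during payment 29.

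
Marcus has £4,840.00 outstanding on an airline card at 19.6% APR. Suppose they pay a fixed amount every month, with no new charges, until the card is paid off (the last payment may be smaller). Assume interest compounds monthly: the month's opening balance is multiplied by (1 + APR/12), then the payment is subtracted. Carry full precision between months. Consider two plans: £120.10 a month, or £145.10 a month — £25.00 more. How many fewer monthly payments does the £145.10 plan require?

Monthly rate r = 19.6%/12 = 1.63333% = 0.0163333.
At £120.10/mo: n = ⌈−ln(1 − rB₀/P)/ln(1+r)⌉ = 67 payments (last £32.24); total interest = total paid − £4,840.00 = £3,118.84.
At £145.10/mo: 49 payments (last £84.43); total interest £2,209.23.
Payments saved = 67 − 49 = 18.

18 fewer payments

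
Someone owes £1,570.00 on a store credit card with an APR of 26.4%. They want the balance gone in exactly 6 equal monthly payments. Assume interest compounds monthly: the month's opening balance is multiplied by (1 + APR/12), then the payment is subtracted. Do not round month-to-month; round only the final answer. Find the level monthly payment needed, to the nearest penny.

Monthly rate r = 26.4%/12 = 2.2% = 0.022.
Level-payment amortization: P = B₀·r / (1 − (1+r)^(−n)) = 1570.00·0.022 / (1 − 1.022^(−6)).
Denominator 1 − (1+r)^(−6) = 0.12240402.
P = 34.54 / 0.12240402 ≈ 282.18.

£282.18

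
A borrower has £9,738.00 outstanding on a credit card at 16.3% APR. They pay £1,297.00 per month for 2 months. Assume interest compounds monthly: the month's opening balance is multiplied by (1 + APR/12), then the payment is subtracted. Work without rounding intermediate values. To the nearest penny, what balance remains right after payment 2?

£7,392.73

Monthly rate r = 16.3%/12 = 1.35833% = 0.0135833.
Each month: B ← B·(1+r) − £1,297.00.
Month 1: interest £132.27; balance after payment £8,573.27.
Month 2: interest £116.45; balance after payment £7,392.73.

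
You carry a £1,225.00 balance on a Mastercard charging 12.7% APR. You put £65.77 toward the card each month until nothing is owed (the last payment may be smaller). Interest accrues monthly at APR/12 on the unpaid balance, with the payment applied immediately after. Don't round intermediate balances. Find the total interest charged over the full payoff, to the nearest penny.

Monthly rate r = 12.7%/12 = 1.05833% = 0.0105833.
Payoff takes n = ⌈−ln(1 − rB₀/P)/ln(1+r)⌉ = ⌈20.854⌉ = 21 payments; the last is £56.24.
Total paid = 20·£65.77 + £56.24 = £1,371.64.
Total interest = total paid − principal = £1,371.64 − £1,225.00 = £146.64.

£146.64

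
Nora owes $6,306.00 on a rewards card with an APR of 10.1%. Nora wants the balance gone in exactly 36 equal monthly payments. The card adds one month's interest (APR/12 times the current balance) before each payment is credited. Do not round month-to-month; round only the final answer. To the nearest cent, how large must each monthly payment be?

Monthly rate r = 10.1%/12 = 0.841667% = 0.00841667.
Level-payment amortization: P = B₀·r / (1 − (1+r)^(−n)) = 6306.00·0.00841667 / (1 − 1.00842^(−36)).
Denominator 1 − (1+r)^(−36) = 0.260463755.
P = 53.0755 / 0.260463755 ≈ 203.77.

$203.77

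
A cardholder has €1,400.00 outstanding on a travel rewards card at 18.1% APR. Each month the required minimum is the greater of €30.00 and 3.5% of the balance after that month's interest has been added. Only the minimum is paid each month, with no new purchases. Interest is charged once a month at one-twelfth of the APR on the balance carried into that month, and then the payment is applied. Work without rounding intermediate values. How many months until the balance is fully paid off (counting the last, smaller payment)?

62 months

Monthly rate r = 18.1%/12 = 1.50833% = 0.0150833.
While 3.5% of the post-interest balance exceeds €30.00, each month B ← (B·(1+r))·(1 − 0.035), i.e. B shrinks by the factor (1+r)·0.965 = 0.97956.
This holds for months 1–25. Entering month 26 the balance is €835.32; 3.5% of the post-interest balance is now below €30.00, so the flat €30.00 minimum applies from here.
From month 26 a fixed €30.00 at rate r clears €835.32 in 37 more payments. Total: 25 + 37 = 62 months.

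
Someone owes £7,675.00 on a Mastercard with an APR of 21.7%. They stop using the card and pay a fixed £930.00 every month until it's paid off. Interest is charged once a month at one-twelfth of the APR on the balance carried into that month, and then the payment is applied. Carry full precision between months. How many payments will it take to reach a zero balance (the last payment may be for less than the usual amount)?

Monthly rate r = 21.7%/12 = 1.80833% = 0.0180833.
Recurrence: B ← B·(1+r) − £930.00.
Month 1: interest £138.79; balance after payment £6,883.79.
Month 2: interest £124.48; balance after payment £6,078.27.
Closed form: n = −ln(1 − rB₀/P)/ln(1+r) = −ln(0.85076)/ln(1.01808) ≈ 9.018, so the balance reaches zero during payment 10.

10 payments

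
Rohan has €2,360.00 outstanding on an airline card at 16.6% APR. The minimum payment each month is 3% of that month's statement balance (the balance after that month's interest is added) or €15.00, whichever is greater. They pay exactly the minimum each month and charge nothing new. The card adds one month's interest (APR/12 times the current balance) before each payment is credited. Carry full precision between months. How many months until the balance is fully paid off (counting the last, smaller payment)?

Monthly rate r = 16.6%/12 = 1.38333% = 0.0138333.
While 3% of the post-interest balance exceeds €15.00, each month B ← (B·(1+r))·(1 − 0.03), i.e. B shrinks by the factor (1+r)·0.97 = 0.98342.
This holds for months 1–94. Entering month 95 the balance is €490.13; 3% of the post-interest balance is now below €15.00, so the flat €15.00 minimum applies from here.
From month 95 a fixed €15.00 at rate r clears €490.13 in 44 more payments. Total: 94 + 44 = 138 months.

138 months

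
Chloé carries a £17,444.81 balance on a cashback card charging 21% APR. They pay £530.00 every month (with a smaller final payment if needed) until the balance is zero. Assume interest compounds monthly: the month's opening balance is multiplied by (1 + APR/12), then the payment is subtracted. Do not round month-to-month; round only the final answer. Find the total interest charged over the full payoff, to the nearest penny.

Monthly rate r = 21%/12 = 1.75% = 0.0175.
Payoff takes n = ⌈−ln(1 − rB₀/P)/ln(1+r)⌉ = ⌈49.459⌉ = 50 payments; the last is £244.23.
Total paid = 49·£530.00 + £244.23 = £26,214.23.
Total interest = total paid − principal = £26,214.23 − £17,444.81 = £8,769.42.

£8,769.42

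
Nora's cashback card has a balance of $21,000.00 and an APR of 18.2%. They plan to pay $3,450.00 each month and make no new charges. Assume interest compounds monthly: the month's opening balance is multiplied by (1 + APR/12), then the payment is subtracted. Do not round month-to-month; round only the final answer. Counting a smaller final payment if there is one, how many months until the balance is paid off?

7 payments

Monthly rate r = 18.2%/12 = 1.51667% = 0.0151667.
Recurrence: B ← B·(1+r) − $3,450.00.
Month 1: interest $318.50; balance after payment $17,868.50.
Month 2: interest $271.01; balance after payment $14,689.51.
Closed form: n = −ln(1 − rB₀/P)/ln(1+r) = −ln(0.90768)/ln(1.01517) ≈ 6.435, so the balance reaches zero during payment 7.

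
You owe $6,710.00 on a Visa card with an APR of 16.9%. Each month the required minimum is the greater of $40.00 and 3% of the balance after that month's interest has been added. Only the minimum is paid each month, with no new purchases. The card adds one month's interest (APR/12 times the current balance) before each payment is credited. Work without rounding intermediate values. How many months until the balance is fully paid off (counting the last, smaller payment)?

Monthly rate r = 16.9%/12 = 1.40833% = 0.0140833.
While 3% of the post-interest balance exceeds $40.00, each month B ← (B·(1+r))·(1 − 0.03), i.e. B shrinks by the factor (1+r)·0.97 = 0.98366.
This holds for months 1–99. Entering month 100 the balance is $1,313.45; 3% of the post-interest balance is now below $40.00, so the flat $40.00 minimum applies from here.
From month 100 a fixed $40.00 at rate r clears $1,313.45 in 45 more payments. Total: 99 + 45 = 144 months.

144 months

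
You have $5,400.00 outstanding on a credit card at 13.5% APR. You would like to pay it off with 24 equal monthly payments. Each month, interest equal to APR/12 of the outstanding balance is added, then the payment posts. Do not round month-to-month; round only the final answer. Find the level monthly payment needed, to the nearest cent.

$258.00

Monthly rate r = 13.5%/12 = 1.125% = 0.01125.
Level-payment amortization: P = B₀·r / (1 − (1+r)^(−n)) = 5400.00·0.01125 / (1 − 1.01125^(−24)).
Denominator 1 − (1+r)^(−24) = 0.235468878.
P = 60.75 / 0.235468878 ≈ 258.00.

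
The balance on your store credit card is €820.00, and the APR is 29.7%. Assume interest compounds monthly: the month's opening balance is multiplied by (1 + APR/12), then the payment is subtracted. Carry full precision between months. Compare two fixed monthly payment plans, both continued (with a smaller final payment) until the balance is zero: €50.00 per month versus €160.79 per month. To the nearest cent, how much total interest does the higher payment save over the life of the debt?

€177.17

Monthly rate r = 29.7%/12 = 2.475% = 0.02475.
At €50.00/mo: n = ⌈−ln(1 − rB₀/P)/ln(1+r)⌉ = 22 payments (last €15.03); total interest = total paid − €820.00 = €245.03.
At €160.79/mo: 6 payments (last €83.91); total interest €67.86.
Interest saved = €245.03 − €67.86 = €177.17.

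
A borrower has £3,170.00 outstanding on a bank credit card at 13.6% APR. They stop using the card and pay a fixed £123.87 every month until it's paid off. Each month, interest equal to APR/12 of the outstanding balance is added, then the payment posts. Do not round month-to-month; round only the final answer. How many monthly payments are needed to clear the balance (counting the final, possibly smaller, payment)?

31 payments

Monthly rate r = 13.6%/12 = 1.13333% = 0.0113333.
Recurrence: B ← B·(1+r) − £123.87.
Month 1: interest £35.93; balance after payment £3,082.06.
Month 2: interest £34.93; balance after payment £2,993.12.
Closed form: n = −ln(1 − rB₀/P)/ln(1+r) = −ln(0.70996)/ln(1.01133) ≈ 30.395, so the balance reaches zero during payment 31.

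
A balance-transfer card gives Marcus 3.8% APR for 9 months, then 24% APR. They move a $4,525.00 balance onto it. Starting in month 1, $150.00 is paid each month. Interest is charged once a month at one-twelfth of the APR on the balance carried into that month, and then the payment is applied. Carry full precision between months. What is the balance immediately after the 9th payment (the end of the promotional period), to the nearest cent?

$3,288.38

Promo months 1–9 at r₀ = 3.8%/12 = 0.00316667; months 10+ at r₁ = 24%/12 = 0.02.
After month 9: iterate B ← B·(1+r₀) − $150.00 for 9 months → $3,288.38.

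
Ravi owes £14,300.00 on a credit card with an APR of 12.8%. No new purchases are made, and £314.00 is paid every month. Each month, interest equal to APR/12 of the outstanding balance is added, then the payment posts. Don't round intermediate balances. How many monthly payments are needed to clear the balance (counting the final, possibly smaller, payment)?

63 months

Monthly rate r = 12.8%/12 = 1.06667% = 0.0106667.
Recurrence: B ← B·(1+r) − £314.00.
Month 1: interest £152.53; balance after payment £14,138.53.
Month 2: interest £150.81; balance after payment £13,975.34.
Closed form: n = −ln(1 − rB₀/P)/ln(1+r) = −ln(0.51423)/ln(1.01067) ≈ 62.685, so the balance reaches zero during payment 63.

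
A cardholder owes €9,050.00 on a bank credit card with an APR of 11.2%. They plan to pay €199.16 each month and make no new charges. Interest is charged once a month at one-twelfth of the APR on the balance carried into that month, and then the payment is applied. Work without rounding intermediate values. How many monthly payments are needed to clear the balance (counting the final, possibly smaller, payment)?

60 payments

Monthly rate r = 11.2%/12 = 0.933333% = 0.00933333.
Recurrence: B ← B·(1+r) − €199.16.
Month 1: interest €84.47; balance after payment €8,935.31.
Month 2: interest €83.40; balance after payment €8,819.54.
Closed form: n = −ln(1 − rB₀/P)/ln(1+r) = −ln(0.57589)/ln(1.00933) ≈ 59.402, so the balance reaches zero during payment 60.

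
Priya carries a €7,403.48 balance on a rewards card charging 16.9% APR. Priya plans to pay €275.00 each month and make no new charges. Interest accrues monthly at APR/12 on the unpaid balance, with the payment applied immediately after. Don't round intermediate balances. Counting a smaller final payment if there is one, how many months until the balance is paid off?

Monthly rate r = 16.9%/12 = 1.40833% = 0.0140833.
Recurrence: B ← B·(1+r) − €275.00.
Month 1: interest €104.27; balance after payment €7,232.75.
Month 2: interest €101.86; balance after payment €7,059.61.
Closed form: n = −ln(1 − rB₀/P)/ln(1+r) = −ln(0.62085)/ln(1.01408) ≈ 34.084, so the balance reaches zero during payment 35.

35 payments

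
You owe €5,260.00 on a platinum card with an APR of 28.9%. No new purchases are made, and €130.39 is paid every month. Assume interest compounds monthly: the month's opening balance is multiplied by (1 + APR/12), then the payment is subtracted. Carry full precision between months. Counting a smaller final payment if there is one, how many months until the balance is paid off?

150 months

Monthly rate r = 28.9%/12 = 2.40833% = 0.0240833.
Recurrence: B ← B·(1+r) − €130.39.
Month 1: interest €126.68; balance after payment €5,256.29.
Month 2: interest €126.59; balance after payment €5,252.49.
Closed form: n = −ln(1 − rB₀/P)/ln(1+r) = −ln(0.028466)/ln(1.02408) ≈ 149.553, so the balance reaches zero during payment 150.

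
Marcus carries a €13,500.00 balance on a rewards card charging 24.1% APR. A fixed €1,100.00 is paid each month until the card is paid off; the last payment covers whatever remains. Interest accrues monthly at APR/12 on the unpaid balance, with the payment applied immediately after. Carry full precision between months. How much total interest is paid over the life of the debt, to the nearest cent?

€2,157.29

Monthly rate r = 24.1%/12 = 2.00833% = 0.0200833.
Payoff takes n = ⌈−ln(1 − rB₀/P)/ln(1+r)⌉ = ⌈14.232⌉ = 15 payments; the last is €257.29.
Total paid = 14·€1,100.00 + €257.29 = €15,657.29.
Total interest = total paid − principal = €15,657.29 − €13,500.00 = €2,157.29.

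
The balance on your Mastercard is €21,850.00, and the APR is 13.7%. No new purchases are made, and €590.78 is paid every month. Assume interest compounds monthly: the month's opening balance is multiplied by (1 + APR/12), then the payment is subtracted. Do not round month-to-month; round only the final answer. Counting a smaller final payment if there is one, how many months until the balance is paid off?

Monthly rate r = 13.7%/12 = 1.14167% = 0.0114167.
Recurrence: B ← B·(1+r) − €590.78.
Month 1: interest €249.45; balance after payment €21,508.67.
Month 2: interest €245.56; balance after payment €21,163.45.
Closed form: n = −ln(1 − rB₀/P)/ln(1+r) = −ln(0.57775)/ln(1.01142) ≈ 48.327, so the balance reaches zero during payment 49.

49 payments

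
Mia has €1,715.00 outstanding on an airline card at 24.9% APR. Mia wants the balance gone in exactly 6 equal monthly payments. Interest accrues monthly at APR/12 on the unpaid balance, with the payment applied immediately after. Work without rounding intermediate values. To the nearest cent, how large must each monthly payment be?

Monthly rate r = 24.9%/12 = 2.075% = 0.02075.
Level-payment amortization: P = B₀·r / (1 − (1+r)^(−n)) = 1715.00·0.02075 / (1 − 1.02075^(−6)).
Denominator 1 − (1+r)^(−6) = 0.115936076.
P = 35.5862 / 0.115936076 ≈ 306.95.

€306.95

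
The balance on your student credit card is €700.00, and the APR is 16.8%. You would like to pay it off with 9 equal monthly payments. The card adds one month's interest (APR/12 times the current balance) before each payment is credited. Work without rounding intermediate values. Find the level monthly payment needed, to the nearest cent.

Monthly rate r = 16.8%/12 = 1.4% = 0.014.
Level-payment amortization: P = B₀·r / (1 − (1+r)^(−n)) = 700.00·0.014 / (1 − 1.014^(−9)).
Denominator 1 − (1+r)^(−9) = 0.117614414.
P = 9.8 / 0.117614414 ≈ 83.32.

€83.32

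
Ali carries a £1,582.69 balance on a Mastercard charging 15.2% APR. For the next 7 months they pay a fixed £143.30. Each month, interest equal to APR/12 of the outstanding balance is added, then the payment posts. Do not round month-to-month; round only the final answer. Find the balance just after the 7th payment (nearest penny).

Monthly rate r = 15.2%/12 = 1.26667% = 0.0126667.
Each month: B ← B·(1+r) − £143.30.
Month 1: interest £20.05; balance after payment £1,459.44.
Month 2: interest £18.49; balance after payment £1,334.62.
Month 3: interest £16.91; balance after payment £1,208.23.
Month 4: interest £15.30; balance after payment £1,080.23.
Month 5: interest £13.68; balance after payment £950.62.
Month 6: interest £12.04; balance after payment £819.36.
Month 7: interest £10.38; balance after payment £686.44.

£686.44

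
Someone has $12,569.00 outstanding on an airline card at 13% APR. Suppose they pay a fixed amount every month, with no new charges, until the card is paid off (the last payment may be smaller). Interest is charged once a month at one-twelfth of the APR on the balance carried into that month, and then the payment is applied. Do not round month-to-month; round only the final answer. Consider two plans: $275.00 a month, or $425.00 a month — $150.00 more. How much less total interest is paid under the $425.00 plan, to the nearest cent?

$2,209.67

Monthly rate r = 13%/12 = 1.08333% = 0.0108333.
At $275.00/mo: n = ⌈−ln(1 − rB₀/P)/ln(1+r)⌉ = 64 payments (last $119.02); total interest = total paid − $12,569.00 = $4,875.02.
At $425.00/mo: 36 payments (last $359.35); total interest $2,665.35.
Interest saved = $4,875.02 − $2,665.35 = $2,209.67.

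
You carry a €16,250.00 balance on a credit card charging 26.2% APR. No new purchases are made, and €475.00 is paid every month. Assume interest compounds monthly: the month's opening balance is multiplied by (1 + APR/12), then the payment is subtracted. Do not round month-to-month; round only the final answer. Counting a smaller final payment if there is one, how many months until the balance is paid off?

Monthly rate r = 26.2%/12 = 2.18333% = 0.0218333.
Recurrence: B ← B·(1+r) − €475.00.
Month 1: interest €354.79; balance after payment €16,129.79.
Month 2: interest €352.17; balance after payment €16,006.96.
Closed form: n = −ln(1 − rB₀/P)/ln(1+r) = −ln(0.25307)/ln(1.02183) ≈ 63.620, so the balance reaches zero during payment 64.

64 payments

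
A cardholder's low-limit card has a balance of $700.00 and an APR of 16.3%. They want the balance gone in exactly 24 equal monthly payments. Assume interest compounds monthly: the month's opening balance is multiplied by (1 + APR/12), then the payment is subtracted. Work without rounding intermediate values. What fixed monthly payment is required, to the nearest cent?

Monthly rate r = 16.3%/12 = 1.35833% = 0.0135833.
Level-payment amortization: P = B₀·r / (1 − (1+r)^(−n)) = 700.00·0.0135833 / (1 − 1.01358^(−24)).
Denominator 1 − (1+r)^(−24) = 0.276609263.
P = 9.50833 / 0.276609263 ≈ 34.37.

$34.37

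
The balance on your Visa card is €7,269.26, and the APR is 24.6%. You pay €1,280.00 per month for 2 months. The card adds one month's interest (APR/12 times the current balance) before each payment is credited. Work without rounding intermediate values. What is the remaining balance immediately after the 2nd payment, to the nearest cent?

Monthly rate r = 24.6%/12 = 2.05% = 0.0205.
Each month: B ← B·(1+r) − €1,280.00.
Month 1: interest €149.02; balance after payment €6,138.28.
Month 2: interest €125.83; balance after payment €4,984.11.

€4,984.11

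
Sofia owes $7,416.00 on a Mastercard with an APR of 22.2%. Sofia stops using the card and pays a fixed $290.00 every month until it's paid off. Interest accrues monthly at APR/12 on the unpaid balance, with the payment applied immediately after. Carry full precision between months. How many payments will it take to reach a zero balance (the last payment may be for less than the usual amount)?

35 months

Monthly rate r = 22.2%/12 = 1.85% = 0.0185.
Recurrence: B ← B·(1+r) − $290.00.
Month 1: interest $137.20; balance after payment $7,263.20.
Month 2: interest $134.37; balance after payment $7,107.57.
Closed form: n = −ln(1 − rB₀/P)/ln(1+r) = −ln(0.52691)/ln(1.0185) ≈ 34.953, so the balance reaches zero during payment 35.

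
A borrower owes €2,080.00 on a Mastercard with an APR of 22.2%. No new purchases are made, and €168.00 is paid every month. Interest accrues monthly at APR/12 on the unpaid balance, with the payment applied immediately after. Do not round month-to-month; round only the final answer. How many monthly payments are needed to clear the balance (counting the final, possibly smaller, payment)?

Monthly rate r = 22.2%/12 = 1.85% = 0.0185.
Recurrence: B ← B·(1+r) − €168.00.
Month 1: interest €38.48; balance after payment €1,950.48.
Month 2: interest €36.08; balance after payment €1,818.56.
Closed form: n = −ln(1 − rB₀/P)/ln(1+r) = −ln(0.77095)/ln(1.0185) ≈ 14.191, so the balance reaches zero during payment 15.

15 payments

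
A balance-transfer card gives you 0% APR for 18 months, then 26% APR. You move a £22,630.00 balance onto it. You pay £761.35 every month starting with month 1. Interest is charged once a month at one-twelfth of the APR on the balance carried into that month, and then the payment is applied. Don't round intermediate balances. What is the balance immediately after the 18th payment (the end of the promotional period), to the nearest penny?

Promo months 1–18 at r₀ = 0%/12 = 0; months 19+ at r₁ = 26%/12 = 0.0216667.
After month 18 (no interest yet): B = £22,630.00 − 18·£761.35 = £8,925.70.

£8,925.70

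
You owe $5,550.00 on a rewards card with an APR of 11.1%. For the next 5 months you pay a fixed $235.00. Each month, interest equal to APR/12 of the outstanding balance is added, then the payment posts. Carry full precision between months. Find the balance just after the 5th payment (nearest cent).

Monthly rate r = 11.1%/12 = 0.925% = 0.00925.
Each month: B ← B·(1+r) − $235.00.
Month 1: interest $51.34; balance after payment $5,366.34.
Month 2: interest $49.64; balance after payment $5,180.98.
Month 3: interest $47.92; balance after payment $4,993.90.
Month 4: interest $46.19; balance after payment $4,805.09.
Month 5: interest $44.45; balance after payment $4,614.54.

$4,614.54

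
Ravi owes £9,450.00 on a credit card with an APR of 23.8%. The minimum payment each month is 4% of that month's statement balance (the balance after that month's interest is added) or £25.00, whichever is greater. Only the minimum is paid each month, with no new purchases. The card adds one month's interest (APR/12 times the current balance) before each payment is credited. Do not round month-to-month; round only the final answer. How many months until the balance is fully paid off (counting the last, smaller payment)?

164 months

Monthly rate r = 23.8%/12 = 1.98333% = 0.0198333.
While 4% of the post-interest balance exceeds £25.00, each month B ← (B·(1+r))·(1 − 0.04), i.e. B shrinks by the factor (1+r)·0.96 = 0.97904.
This holds for months 1–130. Entering month 131 the balance is £601.85; 4% of the post-interest balance is now below £25.00, so the flat £25.00 minimum applies from here.
From month 131 a fixed £25.00 at rate r clears £601.85 in 34 more payments. Total: 130 + 34 = 164 months.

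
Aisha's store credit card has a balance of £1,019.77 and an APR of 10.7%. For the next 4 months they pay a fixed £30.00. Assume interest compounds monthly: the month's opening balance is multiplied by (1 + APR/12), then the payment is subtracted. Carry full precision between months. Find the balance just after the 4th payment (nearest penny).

£935.02

Monthly rate r = 10.7%/12 = 0.891667% = 0.00891667.
Each month: B ← B·(1+r) − £30.00.
Month 1: interest £9.09; balance after payment £998.86.
Month 2: interest £8.91; balance after payment £977.77.
Month 3: interest £8.72; balance after payment £956.49.
Month 4: interest £8.53; balance after payment £935.02.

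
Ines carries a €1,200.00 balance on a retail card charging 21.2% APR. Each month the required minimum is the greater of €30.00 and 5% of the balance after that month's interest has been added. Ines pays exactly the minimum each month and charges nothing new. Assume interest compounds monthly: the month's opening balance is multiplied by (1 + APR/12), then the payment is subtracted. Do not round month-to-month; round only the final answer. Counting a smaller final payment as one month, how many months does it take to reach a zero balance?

46 months

Monthly rate r = 21.2%/12 = 1.76667% = 0.0176667.
While 5% of the post-interest balance exceeds €30.00, each month B ← (B·(1+r))·(1 − 0.05), i.e. B shrinks by the factor (1+r)·0.95 = 0.96678.
This holds for months 1–22. Entering month 23 the balance is €570.72; 5% of the post-interest balance is now below €30.00, so the flat €30.00 minimum applies from here.
From month 23 a fixed €30.00 at rate r clears €570.72 in 24 more payments. Total: 22 + 24 = 46 months.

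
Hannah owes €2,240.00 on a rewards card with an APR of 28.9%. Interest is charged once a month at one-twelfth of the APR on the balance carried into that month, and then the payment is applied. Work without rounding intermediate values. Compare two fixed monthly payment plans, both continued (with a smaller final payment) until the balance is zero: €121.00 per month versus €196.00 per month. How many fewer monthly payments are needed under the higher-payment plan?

Monthly rate r = 28.9%/12 = 2.40833% = 0.0240833.
At €121.00/mo: n = ⌈−ln(1 − rB₀/P)/ln(1+r)⌉ = 25 payments (last €97.61); total interest = total paid − €2,240.00 = €761.61.
At €196.00/mo: 14 payments (last €103.86); total interest €411.86.
Payments saved = 25 − 14 = 11.

11 fewer payments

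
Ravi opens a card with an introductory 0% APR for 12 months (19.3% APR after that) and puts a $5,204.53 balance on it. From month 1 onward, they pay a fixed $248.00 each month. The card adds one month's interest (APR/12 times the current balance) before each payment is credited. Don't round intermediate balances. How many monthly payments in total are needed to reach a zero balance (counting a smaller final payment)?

22 months

Promo months 1–12 at r₀ = 0%/12 = 0; months 13+ at r₁ = 19.3%/12 = 0.0160833.
After month 12 (no interest yet): B = $5,204.53 − 12·$248.00 = $2,228.53.
Then at r₁ with $248.00/mo: n₂ = −ln(1 − r₁·B/P)/ln(1+r₁) ≈ 9.78 → 10 more payments.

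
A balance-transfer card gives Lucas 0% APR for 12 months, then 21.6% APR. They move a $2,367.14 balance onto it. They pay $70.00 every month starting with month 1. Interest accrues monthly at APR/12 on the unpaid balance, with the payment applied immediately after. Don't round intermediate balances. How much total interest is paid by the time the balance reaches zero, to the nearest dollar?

Promo months 1–12 at r₀ = 0%/12 = 0; months 13+ at r₁ = 21.6%/12 = 0.018.
After month 12 (no interest yet): B = $2,367.14 − 12·$70.00 = $1,527.14.
Then at r₁ with $70.00/mo: n₂ = −ln(1 − r₁·B/P)/ln(1+r₁) ≈ 27.96 → 28 more payments.
Total paid = 39·$70.00 + $66.90 = $2,796.90; interest = $2,796.90 − $2,367.14 = $429.76.

$430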